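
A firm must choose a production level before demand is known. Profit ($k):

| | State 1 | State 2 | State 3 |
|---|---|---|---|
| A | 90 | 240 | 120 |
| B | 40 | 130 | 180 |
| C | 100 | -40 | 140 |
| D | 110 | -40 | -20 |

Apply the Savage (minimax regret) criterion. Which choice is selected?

Column bests: State 1=110, State 2=240, State 3=180.
A regrets: 20, 0, 60 → max 60
B regrets: 70, 110, 0 → max 110
C regrets: 10, 280, 40 → max 280
D regrets: 0, 280, 200 → max 280
Smallest max regret = 60 → A.

A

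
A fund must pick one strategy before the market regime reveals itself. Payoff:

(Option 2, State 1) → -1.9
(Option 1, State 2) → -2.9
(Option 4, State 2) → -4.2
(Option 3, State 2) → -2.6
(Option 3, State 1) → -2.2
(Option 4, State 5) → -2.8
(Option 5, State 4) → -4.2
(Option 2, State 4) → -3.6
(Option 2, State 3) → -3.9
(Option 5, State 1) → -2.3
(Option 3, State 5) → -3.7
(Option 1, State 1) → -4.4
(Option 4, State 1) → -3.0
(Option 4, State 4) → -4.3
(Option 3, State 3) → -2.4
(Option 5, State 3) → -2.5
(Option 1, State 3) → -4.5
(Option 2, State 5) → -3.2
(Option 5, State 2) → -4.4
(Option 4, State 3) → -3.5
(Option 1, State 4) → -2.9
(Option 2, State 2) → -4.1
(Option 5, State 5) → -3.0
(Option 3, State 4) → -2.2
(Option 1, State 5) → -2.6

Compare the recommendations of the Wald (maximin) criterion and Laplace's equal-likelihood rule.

maximin → Option 3; laplace → Option 3 (agree)

Row minima: Option 1=-4.5, Option 2=-4.1, Option 3=-3.7, Option 4=-4.3, Option 5=-4.4
Best worst-case = -3.7 → Option 3.
Row averages: Option 1=-3.46, Option 2=-3.34, Option 3=-2.62, Option 4=-3.56, Option 5=-3.28
Highest average = -2.62 → Option 3.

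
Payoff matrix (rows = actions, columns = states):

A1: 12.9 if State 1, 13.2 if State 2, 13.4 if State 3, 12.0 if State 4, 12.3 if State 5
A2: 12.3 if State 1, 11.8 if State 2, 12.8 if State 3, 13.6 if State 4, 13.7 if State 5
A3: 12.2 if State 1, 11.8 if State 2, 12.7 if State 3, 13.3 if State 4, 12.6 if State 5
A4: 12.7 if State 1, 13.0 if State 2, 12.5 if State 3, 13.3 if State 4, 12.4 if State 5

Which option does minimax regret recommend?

A4

Column bests: State 1=12.9, State 2=13.2, State 3=13.4, State 4=13.6, State 5=13.7.
A1 regrets: 0.0, 0.0, 0.0, 1.6, 1.4 → max 1.6
A2 regrets: 0.6, 1.4, 0.6, 0.0, 0.0 → max 1.4
A3 regrets: 0.7, 1.4, 0.7, 0.3, 1.1 → max 1.4
A4 regrets: 0.2, 0.2, 0.9, 0.3, 1.3 → max 1.3
Smallest max regret = 1.3 → A4.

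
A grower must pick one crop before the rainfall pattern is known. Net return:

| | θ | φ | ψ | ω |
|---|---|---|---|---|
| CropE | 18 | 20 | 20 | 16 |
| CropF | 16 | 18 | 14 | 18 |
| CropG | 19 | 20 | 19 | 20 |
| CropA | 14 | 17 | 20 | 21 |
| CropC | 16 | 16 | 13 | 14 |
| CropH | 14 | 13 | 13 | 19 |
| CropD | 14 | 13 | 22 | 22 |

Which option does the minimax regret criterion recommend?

Column bests: θ=19, φ=20, ψ=22, ω=22.
CropE regrets: 1, 0, 2, 6 → max 6
CropF regrets: 3, 2, 8, 4 → max 8
CropG regrets: 0, 0, 3, 2 → max 3
CropA regrets: 5, 3, 2, 1 → max 5
CropC regrets: 3, 4, 9, 8 → max 9
CropH regrets: 5, 7, 9, 3 → max 9
CropD regrets: 5, 7, 0, 0 → max 7
Smallest max regret = 3 → CropG.

CropG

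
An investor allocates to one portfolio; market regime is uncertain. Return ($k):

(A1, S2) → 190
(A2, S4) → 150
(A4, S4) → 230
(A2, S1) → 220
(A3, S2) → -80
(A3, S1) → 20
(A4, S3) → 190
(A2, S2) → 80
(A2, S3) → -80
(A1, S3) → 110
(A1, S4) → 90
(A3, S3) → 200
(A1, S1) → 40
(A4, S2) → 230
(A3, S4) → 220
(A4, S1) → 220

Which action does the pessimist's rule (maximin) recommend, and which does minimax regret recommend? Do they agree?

maximin → A4; minimax regret → A4 (agree)

Row minima: A1=40, A2=-80, A3=-80, A4=190
Best worst-case = 190 → A4.
Column bests: S1=220, S2=230, S3=200, S4=230.
A1 regrets: 180, 40, 90, 140 → max 180
A2 regrets: 0, 150, 280, 80 → max 280
A3 regrets: 200, 310, 0, 10 → max 310
A4 regrets: 0, 0, 10, 0 → max 10
Smallest max regret = 10 → A4.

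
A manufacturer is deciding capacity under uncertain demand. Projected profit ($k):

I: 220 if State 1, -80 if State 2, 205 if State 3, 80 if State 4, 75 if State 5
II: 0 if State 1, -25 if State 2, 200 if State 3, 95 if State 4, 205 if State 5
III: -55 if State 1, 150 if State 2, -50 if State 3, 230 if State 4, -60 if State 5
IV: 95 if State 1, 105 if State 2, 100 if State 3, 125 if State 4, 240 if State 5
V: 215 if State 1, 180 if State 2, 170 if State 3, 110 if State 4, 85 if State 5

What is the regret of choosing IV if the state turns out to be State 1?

Best payoff under State 1 is 220.
Regret = 220 − 95 = 125.

125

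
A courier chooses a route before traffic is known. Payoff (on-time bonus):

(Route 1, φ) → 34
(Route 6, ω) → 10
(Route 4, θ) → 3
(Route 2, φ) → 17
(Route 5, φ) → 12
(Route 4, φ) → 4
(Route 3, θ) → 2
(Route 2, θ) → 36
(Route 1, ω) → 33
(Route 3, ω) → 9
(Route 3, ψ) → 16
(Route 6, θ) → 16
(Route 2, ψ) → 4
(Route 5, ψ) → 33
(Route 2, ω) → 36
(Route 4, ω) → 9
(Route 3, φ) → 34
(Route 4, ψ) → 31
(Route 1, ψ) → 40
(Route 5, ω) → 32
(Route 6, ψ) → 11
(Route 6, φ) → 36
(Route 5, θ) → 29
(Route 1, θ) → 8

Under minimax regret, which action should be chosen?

Column bests: θ=36, φ=36, ψ=40, ω=36.
Route 1 regrets: 28, 2, 0, 3 → max 28
Route 2 regrets: 0, 19, 36, 0 → max 36
Route 3 regrets: 34, 2, 24, 27 → max 34
Route 4 regrets: 33, 32, 9, 27 → max 33
Route 5 regrets: 7, 24, 7, 4 → max 24
Route 6 regrets: 20, 0, 29, 26 → max 29
Smallest max regret = 24 → Route 5.

Route 5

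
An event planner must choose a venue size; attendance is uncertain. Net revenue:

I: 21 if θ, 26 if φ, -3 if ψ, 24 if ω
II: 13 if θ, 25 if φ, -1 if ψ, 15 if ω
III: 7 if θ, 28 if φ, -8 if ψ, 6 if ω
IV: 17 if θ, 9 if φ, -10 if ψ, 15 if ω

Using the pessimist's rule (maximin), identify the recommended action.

II

Row minima: I=-3, II=-1, III=-8, IV=-10
Best worst-case = -1 → II.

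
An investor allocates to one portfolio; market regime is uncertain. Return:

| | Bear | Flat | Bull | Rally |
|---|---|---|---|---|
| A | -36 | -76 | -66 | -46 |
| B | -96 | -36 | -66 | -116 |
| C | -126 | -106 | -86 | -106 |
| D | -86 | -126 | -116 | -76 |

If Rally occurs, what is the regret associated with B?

70

Best payoff under Rally is -46.
Regret = -46 − (-116) = 70.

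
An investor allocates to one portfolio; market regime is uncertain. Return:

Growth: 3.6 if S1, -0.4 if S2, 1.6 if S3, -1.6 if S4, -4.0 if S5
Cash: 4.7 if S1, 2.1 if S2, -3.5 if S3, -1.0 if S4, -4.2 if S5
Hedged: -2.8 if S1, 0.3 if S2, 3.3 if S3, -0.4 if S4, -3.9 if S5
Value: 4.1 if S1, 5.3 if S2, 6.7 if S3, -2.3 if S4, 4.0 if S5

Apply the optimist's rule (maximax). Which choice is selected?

Value

Row maxima: Growth=3.6, Cash=4.7, Hedged=3.3, Value=6.7
Best best-case = 6.7 → Value.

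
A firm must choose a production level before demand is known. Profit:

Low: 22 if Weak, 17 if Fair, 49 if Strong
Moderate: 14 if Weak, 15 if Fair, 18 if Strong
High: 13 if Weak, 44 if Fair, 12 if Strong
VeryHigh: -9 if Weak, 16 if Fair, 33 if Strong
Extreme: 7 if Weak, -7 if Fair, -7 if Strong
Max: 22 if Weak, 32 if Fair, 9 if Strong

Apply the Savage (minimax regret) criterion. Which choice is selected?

Low

Column bests: Weak=22, Fair=44, Strong=49.
Low regrets: 0, 27, 0 → max 27
Moderate regrets: 8, 29, 31 → max 31
High regrets: 9, 0, 37 → max 37
VeryHigh regrets: 31, 28, 16 → max 31
Extreme regrets: 15, 51, 56 → max 56
Max regrets: 0, 12, 40 → max 40
Smallest max regret = 27 → Low.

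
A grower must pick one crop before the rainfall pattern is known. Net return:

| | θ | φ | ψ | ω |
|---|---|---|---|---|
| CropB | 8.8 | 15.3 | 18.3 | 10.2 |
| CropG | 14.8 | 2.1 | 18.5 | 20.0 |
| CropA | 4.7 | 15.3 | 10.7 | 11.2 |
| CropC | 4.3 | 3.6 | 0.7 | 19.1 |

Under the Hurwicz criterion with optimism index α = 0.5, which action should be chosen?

CropB: 0.5·18.3 + 0.5·8.8 = 13.55
CropG: 0.5·20.0 + 0.5·2.1 = 11.05
CropA: 0.5·15.3 + 0.5·4.7 = 10
CropC: 0.5·19.1 + 0.5·0.7 = 9.9
Highest Hurwicz score = 13.55 → CropB.

CropB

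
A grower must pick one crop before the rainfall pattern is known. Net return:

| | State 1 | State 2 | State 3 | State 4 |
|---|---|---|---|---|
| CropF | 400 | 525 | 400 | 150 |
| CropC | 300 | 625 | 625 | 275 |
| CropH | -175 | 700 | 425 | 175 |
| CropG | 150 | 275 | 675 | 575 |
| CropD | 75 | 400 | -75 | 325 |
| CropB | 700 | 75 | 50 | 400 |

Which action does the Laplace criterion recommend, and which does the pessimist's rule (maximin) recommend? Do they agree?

Row averages: CropF=368.75, CropC=456.25, CropH=281.25, CropG=418.75, CropD=181.25, CropB=306.25
Highest average = 456.25 → CropC.
Row minima: CropF=150, CropC=275, CropH=-175, CropG=150, CropD=-75, CropB=50
Best worst-case = 275 → CropC.

laplace → CropC; maximin → CropC (agree)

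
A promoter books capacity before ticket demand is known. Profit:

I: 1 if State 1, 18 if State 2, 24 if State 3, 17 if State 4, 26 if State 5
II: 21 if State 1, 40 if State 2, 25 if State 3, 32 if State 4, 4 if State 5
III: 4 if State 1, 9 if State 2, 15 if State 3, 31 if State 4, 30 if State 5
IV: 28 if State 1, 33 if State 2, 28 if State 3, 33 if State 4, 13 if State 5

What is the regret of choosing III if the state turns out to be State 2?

31

Best payoff under State 2 is 40.
Regret = 40 − 9 = 31.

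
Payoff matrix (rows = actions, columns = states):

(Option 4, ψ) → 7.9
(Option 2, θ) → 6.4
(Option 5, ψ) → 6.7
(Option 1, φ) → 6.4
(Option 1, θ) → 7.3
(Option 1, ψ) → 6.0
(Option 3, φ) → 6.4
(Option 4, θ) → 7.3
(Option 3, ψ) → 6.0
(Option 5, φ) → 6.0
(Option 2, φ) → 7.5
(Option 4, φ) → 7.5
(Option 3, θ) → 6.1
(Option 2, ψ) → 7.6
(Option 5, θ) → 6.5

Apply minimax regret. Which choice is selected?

Column bests: θ=7.3, φ=7.5, ψ=7.9.
Option 1 regrets: 0.0, 1.1, 1.9 → max 1.9
Option 2 regrets: 0.9, 0.0, 0.3 → max 0.9
Option 3 regrets: 1.2, 1.1, 1.9 → max 1.9
Option 4 regrets: 0.0, 0.0, 0.0 → max 0.0
Option 5 regrets: 0.8, 1.5, 1.2 → max 1.5
Smallest max regret = 0.0 → Option 4.

Option 4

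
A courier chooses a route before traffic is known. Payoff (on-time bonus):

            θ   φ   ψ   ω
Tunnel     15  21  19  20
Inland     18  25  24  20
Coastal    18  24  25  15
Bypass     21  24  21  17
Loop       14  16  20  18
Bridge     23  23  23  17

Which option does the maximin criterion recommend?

Inland

Row minima: Tunnel=15, Inland=18, Coastal=15, Bypass=17, Loop=14, Bridge=17
Best worst-case = 18 → Inland.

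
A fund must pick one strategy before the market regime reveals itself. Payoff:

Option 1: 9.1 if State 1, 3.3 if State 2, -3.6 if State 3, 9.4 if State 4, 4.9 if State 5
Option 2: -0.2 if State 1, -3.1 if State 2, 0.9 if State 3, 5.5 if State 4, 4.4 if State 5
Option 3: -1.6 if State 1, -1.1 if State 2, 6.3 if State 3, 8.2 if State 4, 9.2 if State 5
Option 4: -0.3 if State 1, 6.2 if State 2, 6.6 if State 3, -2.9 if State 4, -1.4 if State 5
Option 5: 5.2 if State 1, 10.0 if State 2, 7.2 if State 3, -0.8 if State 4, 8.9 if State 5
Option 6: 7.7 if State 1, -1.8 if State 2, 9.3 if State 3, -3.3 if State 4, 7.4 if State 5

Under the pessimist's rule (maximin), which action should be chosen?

Row minima: Option 1=-3.6, Option 2=-3.1, Option 3=-1.6, Option 4=-2.9, Option 5=-0.8, Option 6=-3.3
Best worst-case = -0.8 → Option 5.

Option 5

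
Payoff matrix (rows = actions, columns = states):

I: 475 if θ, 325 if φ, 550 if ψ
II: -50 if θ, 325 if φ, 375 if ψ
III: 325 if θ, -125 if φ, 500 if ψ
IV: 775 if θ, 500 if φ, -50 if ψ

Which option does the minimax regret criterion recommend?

I

Column bests: θ=775, φ=500, ψ=550.
I regrets: 300, 175, 0 → max 300
II regrets: 825, 175, 175 → max 825
III regrets: 450, 625, 50 → max 625
IV regrets: 0, 0, 600 → max 600
Smallest max regret = 300 → I.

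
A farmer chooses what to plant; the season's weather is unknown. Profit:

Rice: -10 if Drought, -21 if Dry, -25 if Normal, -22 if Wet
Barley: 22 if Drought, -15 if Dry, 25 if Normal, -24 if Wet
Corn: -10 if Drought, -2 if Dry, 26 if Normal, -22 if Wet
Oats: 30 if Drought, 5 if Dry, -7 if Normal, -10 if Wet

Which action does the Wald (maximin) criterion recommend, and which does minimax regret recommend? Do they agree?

Row minima: Rice=-25, Barley=-24, Corn=-22, Oats=-10
Best worst-case = -10 → Oats.
Column bests: Drought=30, Dry=5, Normal=26, Wet=-10.
Rice regrets: 40, 26, 51, 12 → max 51
Barley regrets: 8, 20, 1, 14 → max 20
Corn regrets: 40, 7, 0, 12 → max 40
Oats regrets: 0, 0, 33, 0 → max 33
Smallest max regret = 20 → Barley.

maximin → Oats; minimax regret → Barley (disagree)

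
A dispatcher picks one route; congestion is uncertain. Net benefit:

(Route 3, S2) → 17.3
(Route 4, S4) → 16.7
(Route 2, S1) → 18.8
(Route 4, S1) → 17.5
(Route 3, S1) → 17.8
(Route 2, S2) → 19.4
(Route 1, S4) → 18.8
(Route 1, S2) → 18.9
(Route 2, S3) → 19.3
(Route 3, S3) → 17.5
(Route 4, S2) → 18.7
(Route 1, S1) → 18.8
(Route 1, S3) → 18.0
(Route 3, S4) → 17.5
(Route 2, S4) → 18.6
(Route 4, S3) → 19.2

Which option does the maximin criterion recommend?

Route 2

Row minima: Route 1=18.0, Route 2=18.6, Route 3=17.3, Route 4=16.7
Best worst-case = 18.6 → Route 2.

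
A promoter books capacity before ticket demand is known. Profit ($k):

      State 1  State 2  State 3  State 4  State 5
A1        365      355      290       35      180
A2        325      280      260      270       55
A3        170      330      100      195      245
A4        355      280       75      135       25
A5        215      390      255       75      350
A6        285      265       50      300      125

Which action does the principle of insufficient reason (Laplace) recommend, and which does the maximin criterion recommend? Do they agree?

Row averages: A1=245, A2=238, A3=208, A4=174, A5=257, A6=205
Highest average = 257 → A5.
Row minima: A1=35, A2=55, A3=100, A4=25, A5=75, A6=50
Best worst-case = 100 → A3.

laplace → A5; maximin → A3 (disagree)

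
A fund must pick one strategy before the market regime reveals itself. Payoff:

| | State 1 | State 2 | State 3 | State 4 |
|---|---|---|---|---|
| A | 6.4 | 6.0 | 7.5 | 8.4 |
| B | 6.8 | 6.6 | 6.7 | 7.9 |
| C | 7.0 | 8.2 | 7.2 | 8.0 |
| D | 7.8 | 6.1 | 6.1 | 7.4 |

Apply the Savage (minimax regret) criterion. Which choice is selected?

Column bests: State 1=7.8, State 2=8.2, State 3=7.5, State 4=8.4.
A regrets: 1.4, 2.2, 0.0, 0.0 → max 2.2
B regrets: 1.0, 1.6, 0.8, 0.5 → max 1.6
C regrets: 0.8, 0.0, 0.3, 0.4 → max 0.8
D regrets: 0.0, 2.1, 1.4, 1.0 → max 2.1
Smallest max regret = 0.8 → C.

C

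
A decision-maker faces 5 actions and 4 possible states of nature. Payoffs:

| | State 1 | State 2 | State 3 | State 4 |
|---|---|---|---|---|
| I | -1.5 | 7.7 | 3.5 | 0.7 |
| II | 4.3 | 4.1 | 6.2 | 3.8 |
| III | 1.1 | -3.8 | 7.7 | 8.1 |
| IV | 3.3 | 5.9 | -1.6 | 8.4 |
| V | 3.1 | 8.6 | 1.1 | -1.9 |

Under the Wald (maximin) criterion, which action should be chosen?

II

Row minima: I=-1.5, II=3.8, III=-3.8, IV=-1.6, V=-1.9
Best worst-case = 3.8 → II.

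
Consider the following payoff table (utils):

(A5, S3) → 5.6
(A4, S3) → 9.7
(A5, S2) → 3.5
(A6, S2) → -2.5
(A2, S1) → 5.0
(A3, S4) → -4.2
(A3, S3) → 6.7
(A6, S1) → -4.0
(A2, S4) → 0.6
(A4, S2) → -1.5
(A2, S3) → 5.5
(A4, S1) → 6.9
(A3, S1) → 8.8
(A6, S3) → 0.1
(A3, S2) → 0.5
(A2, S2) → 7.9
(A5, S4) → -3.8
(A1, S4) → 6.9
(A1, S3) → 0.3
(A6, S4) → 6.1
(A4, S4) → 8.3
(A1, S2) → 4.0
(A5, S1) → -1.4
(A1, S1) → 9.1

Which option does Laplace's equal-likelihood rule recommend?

Row averages: A1=5.075, A2=4.75, A3=2.95, A4=5.85, A5=0.975, A6=-0.075
Highest average = 5.85 → A4.

A4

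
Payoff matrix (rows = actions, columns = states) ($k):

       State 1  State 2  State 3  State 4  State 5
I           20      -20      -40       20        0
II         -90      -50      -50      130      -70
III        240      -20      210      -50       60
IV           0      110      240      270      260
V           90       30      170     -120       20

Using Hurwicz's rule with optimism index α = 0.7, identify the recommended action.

IV

I: 0.7·20 + 0.3·(-40) = 2
II: 0.7·130 + 0.3·(-90) = 64
III: 0.7·240 + 0.3·(-50) = 153
IV: 0.7·270 + 0.3·0 = 189
V: 0.7·170 + 0.3·(-120) = 83
Highest Hurwicz score = 189 → IV.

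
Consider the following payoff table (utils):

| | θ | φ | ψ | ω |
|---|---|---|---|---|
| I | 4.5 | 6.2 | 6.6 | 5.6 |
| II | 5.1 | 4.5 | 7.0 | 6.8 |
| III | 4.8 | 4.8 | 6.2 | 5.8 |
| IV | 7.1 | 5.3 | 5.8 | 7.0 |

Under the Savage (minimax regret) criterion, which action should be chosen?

IV

Column bests: θ=7.1, φ=6.2, ψ=7.0, ω=7.0.
I regrets: 2.6, 0.0, 0.4, 1.4 → max 2.6
II regrets: 2.0, 1.7, 0.0, 0.2 → max 2.0
III regrets: 2.3, 1.4, 0.8, 1.2 → max 2.3
IV regrets: 0.0, 0.9, 1.2, 0.0 → max 1.2
Smallest max regret = 1.2 → IV.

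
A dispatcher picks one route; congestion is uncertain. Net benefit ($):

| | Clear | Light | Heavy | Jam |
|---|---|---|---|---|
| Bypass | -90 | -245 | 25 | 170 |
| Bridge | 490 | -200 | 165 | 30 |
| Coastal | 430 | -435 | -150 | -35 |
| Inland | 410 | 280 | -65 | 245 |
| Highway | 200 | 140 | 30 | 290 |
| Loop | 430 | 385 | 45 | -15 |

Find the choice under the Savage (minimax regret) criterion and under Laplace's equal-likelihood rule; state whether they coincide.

Column bests: Clear=490, Light=385, Heavy=165, Jam=290.
Bypass regrets: 580, 630, 140, 120 → max 630
Bridge regrets: 0, 585, 0, 260 → max 585
Coastal regrets: 60, 820, 315, 325 → max 820
Inland regrets: 80, 105, 230, 45 → max 230
Highway regrets: 290, 245, 135, 0 → max 290
Loop regrets: 60, 0, 120, 305 → max 305
Smallest max regret = 230 → Inland.
Row averages: Bypass=-35, Bridge=121.25, Coastal=-47.5, Inland=217.5, Highway=165, Loop=211.25
Highest average = 217.5 → Inland.

minimax regret → Inland; laplace → Inland (agree)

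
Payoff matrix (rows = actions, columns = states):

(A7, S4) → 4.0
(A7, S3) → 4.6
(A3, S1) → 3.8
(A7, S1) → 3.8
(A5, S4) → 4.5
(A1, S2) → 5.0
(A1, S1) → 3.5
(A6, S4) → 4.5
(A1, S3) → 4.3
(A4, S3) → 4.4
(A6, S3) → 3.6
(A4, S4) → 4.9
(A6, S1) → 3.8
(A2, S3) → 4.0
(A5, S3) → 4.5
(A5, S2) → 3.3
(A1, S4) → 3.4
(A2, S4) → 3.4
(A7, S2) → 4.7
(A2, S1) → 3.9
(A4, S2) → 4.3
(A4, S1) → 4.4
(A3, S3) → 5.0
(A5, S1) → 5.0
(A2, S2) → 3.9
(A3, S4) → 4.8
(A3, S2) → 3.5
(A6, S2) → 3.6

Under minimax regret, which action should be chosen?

Column bests: S1=5.0, S2=5.0, S3=5.0, S4=4.9.
A1 regrets: 1.5, 0.0, 0.7, 1.5 → max 1.5
A2 regrets: 1.1, 1.1, 1.0, 1.5 → max 1.5
A3 regrets: 1.2, 1.5, 0.0, 0.1 → max 1.5
A4 regrets: 0.6, 0.7, 0.6, 0.0 → max 0.7
A5 regrets: 0.0, 1.7, 0.5, 0.4 → max 1.7
A6 regrets: 1.2, 1.4, 1.4, 0.4 → max 1.4
A7 regrets: 1.2, 0.3, 0.4, 0.9 → max 1.2
Smallest max regret = 0.7 → A4.

A4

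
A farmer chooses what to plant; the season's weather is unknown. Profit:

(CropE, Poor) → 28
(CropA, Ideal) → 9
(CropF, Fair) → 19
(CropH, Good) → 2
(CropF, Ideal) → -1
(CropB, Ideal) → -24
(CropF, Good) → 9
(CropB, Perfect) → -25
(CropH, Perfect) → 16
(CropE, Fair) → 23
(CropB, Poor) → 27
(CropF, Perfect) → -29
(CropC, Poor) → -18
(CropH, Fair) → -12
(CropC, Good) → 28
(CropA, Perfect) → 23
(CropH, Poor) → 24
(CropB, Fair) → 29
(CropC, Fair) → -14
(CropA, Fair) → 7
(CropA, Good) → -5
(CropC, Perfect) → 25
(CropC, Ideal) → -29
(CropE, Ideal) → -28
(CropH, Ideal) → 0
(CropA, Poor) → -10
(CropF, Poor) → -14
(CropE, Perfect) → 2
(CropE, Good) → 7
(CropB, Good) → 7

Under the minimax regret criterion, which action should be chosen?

CropE

Column bests: Poor=28, Fair=29, Good=28, Ideal=9, Perfect=25.
CropF regrets: 42, 10, 19, 10, 54 → max 54
CropA regrets: 38, 22, 33, 0, 2 → max 38
CropE regrets: 0, 6, 21, 37, 23 → max 37
CropB regrets: 1, 0, 21, 33, 50 → max 50
CropH regrets: 4, 41, 26, 9, 9 → max 41
CropC regrets: 46, 43, 0, 38, 0 → max 46
Smallest max regret = 37 → CropE.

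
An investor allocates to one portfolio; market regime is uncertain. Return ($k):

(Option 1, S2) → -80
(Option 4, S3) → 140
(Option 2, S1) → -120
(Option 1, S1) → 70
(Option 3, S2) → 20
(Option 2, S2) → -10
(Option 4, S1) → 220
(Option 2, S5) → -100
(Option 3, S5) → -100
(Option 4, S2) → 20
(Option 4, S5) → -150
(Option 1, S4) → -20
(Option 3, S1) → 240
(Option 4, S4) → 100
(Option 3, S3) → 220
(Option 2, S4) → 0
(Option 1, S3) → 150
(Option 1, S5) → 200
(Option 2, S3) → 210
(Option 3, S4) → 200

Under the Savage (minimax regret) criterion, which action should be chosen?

Option 1

Column bests: S1=240, S2=20, S3=220, S4=200, S5=200.
Option 1 regrets: 170, 100, 70, 220, 0 → max 220
Option 2 regrets: 360, 30, 10, 200, 300 → max 360
Option 3 regrets: 0, 0, 0, 0, 300 → max 300
Option 4 regrets: 20, 0, 80, 100, 350 → max 350
Smallest max regret = 220 → Option 1.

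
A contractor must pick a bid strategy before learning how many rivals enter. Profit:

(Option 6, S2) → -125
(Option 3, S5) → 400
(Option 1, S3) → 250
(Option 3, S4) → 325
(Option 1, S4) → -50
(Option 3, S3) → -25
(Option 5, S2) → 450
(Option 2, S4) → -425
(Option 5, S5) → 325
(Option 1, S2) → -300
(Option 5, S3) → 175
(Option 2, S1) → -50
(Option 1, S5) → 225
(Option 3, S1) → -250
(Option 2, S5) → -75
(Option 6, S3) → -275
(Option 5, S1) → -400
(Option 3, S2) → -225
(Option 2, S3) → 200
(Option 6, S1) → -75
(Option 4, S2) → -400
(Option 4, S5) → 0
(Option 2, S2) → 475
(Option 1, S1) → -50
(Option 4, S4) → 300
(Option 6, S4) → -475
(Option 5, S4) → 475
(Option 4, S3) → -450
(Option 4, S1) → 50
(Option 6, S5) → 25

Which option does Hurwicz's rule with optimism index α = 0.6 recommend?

Option 3

Option 1: 0.6·250 + 0.4·(-300) = 30
Option 2: 0.6·475 + 0.4·(-425) = 115
Option 3: 0.6·400 + 0.4·(-250) = 140
Option 4: 0.6·300 + 0.4·(-450) = 0
Option 5: 0.6·475 + 0.4·(-400) = 125
Option 6: 0.6·25 + 0.4·(-475) = -175
Highest Hurwicz score = 140 → Option 3.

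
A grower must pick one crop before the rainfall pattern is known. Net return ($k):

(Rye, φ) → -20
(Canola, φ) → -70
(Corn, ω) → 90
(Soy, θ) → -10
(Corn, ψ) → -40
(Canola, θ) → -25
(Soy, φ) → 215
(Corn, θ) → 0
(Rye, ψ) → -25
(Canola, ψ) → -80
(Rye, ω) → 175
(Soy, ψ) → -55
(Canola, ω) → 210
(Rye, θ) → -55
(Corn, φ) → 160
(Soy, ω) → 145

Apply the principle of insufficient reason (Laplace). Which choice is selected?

Soy

Row averages: Corn=52.5, Canola=8.75, Soy=73.75, Rye=18.75
Highest average = 73.75 → Soy.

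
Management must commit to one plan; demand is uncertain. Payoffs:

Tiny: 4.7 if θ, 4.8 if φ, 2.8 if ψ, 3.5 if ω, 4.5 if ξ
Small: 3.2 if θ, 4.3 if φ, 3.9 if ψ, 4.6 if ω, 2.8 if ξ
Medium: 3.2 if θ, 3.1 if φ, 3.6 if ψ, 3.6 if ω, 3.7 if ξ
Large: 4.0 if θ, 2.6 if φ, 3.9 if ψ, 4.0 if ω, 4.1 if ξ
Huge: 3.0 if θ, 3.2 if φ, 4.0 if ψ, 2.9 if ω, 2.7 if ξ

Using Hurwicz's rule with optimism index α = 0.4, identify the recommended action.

Tiny

Tiny: 0.4·4.8 + 0.6·2.8 = 3.6
Small: 0.4·4.6 + 0.6·2.8 = 3.52
Medium: 0.4·3.7 + 0.6·3.1 = 3.34
Large: 0.4·4.1 + 0.6·2.6 = 3.2
Huge: 0.4·4.0 + 0.6·2.7 = 3.22
Highest Hurwicz score = 3.6 → Tiny.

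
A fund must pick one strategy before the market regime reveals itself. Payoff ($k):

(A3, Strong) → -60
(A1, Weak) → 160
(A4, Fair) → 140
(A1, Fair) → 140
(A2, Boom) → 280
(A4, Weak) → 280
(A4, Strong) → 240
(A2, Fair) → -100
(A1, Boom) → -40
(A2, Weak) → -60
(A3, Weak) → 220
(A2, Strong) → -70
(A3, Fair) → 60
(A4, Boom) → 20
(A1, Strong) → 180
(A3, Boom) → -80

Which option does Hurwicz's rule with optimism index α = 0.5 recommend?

A1: 0.5·180 + 0.5·(-40) = 70
A2: 0.5·280 + 0.5·(-100) = 90
A3: 0.5·220 + 0.5·(-80) = 70
A4: 0.5·280 + 0.5·20 = 150
Highest Hurwicz score = 150 → A4.

A4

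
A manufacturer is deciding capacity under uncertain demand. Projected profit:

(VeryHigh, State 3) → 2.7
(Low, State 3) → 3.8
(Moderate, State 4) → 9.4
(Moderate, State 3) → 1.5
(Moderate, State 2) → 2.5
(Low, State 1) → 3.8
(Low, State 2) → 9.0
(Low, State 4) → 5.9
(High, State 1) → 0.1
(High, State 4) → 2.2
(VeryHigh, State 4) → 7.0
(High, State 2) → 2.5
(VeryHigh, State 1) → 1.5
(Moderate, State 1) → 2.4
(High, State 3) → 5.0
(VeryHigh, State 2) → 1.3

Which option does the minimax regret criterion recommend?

Column bests: State 1=3.8, State 2=9.0, State 3=5.0, State 4=9.4.
Low regrets: 0.0, 0.0, 1.2, 3.5 → max 3.5
Moderate regrets: 1.4, 6.5, 3.5, 0.0 → max 6.5
High regrets: 3.7, 6.5, 0.0, 7.2 → max 7.2
VeryHigh regrets: 2.3, 7.7, 2.3, 2.4 → max 7.7
Smallest max regret = 3.5 → Low.

Low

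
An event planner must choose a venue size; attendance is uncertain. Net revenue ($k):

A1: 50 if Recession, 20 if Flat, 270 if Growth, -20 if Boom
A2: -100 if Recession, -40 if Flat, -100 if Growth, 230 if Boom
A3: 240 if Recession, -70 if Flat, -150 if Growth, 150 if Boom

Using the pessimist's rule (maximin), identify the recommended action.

Row minima: A1=-20, A2=-100, A3=-150
Best worst-case = -20 → A1.

A1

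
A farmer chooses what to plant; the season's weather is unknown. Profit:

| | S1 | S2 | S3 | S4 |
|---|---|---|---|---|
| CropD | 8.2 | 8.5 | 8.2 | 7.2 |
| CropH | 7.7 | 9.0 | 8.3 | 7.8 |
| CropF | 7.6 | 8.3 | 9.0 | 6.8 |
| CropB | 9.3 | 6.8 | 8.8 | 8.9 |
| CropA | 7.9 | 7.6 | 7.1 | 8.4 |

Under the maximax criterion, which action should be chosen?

CropB

Row maxima: CropD=8.5, CropH=9.0, CropF=9.0, CropB=9.3, CropA=8.4
Best best-case = 9.3 → CropB.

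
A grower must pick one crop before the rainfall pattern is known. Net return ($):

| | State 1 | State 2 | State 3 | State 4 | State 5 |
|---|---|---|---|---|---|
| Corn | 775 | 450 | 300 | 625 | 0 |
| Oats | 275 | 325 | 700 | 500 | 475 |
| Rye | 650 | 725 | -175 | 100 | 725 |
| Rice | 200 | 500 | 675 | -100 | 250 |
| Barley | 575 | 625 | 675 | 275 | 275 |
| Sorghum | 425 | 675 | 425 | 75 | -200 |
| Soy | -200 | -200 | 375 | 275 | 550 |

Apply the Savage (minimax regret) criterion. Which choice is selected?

Barley

Column bests: State 1=775, State 2=725, State 3=700, State 4=625, State 5=725.
Corn regrets: 0, 275, 400, 0, 725 → max 725
Oats regrets: 500, 400, 0, 125, 250 → max 500
Rye regrets: 125, 0, 875, 525, 0 → max 875
Rice regrets: 575, 225, 25, 725, 475 → max 725
Barley regrets: 200, 100, 25, 350, 450 → max 450
Sorghum regrets: 350, 50, 275, 550, 925 → max 925
Soy regrets: 975, 925, 325, 350, 175 → max 975
Smallest max regret = 450 → Barley.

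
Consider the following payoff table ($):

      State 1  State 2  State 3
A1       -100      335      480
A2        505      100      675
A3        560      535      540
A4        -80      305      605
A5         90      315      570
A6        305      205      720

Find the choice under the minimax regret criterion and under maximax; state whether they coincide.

minimax regret → A3; maximax → A6 (disagree)

Column bests: State 1=560, State 2=535, State 3=720.
A1 regrets: 660, 200, 240 → max 660
A2 regrets: 55, 435, 45 → max 435
A3 regrets: 0, 0, 180 → max 180
A4 regrets: 640, 230, 115 → max 640
A5 regrets: 470, 220, 150 → max 470
A6 regrets: 255, 330, 0 → max 330
Smallest max regret = 180 → A3.
Row maxima: A1=480, A2=675, A3=560, A4=605, A5=570, A6=720
Best best-case = 720 → A6.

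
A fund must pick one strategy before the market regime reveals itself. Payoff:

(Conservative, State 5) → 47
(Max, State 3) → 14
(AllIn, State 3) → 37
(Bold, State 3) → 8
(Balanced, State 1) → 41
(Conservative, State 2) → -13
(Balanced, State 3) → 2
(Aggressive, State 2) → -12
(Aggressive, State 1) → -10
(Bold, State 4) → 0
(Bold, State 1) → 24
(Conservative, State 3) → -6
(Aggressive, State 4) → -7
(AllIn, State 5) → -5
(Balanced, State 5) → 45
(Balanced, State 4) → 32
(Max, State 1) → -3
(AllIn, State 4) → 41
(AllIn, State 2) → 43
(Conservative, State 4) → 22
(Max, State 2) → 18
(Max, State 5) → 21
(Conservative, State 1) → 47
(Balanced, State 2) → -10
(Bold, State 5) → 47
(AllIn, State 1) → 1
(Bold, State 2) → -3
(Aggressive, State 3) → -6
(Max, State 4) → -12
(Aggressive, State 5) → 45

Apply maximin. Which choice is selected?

Row minima: Conservative=-13, Balanced=-10, Aggressive=-12, Bold=-3, AllIn=-5, Max=-12
Best worst-case = -3 → Bold.

Bold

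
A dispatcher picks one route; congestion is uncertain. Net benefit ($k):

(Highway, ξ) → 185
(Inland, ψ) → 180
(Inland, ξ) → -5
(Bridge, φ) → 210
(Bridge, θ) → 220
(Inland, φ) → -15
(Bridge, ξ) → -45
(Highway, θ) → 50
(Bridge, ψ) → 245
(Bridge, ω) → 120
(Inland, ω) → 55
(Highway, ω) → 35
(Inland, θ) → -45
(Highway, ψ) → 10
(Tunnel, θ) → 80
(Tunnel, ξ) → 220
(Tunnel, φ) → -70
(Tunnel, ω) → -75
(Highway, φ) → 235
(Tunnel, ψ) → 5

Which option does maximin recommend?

Row minima: Highway=10, Bridge=-45, Tunnel=-75, Inland=-45
Best worst-case = 10 → Highway.

Highway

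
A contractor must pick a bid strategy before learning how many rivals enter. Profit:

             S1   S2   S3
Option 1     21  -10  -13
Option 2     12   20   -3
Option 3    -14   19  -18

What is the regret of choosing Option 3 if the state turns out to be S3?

Best payoff under S3 is -3.
Regret = -3 − (-18) = 15.

15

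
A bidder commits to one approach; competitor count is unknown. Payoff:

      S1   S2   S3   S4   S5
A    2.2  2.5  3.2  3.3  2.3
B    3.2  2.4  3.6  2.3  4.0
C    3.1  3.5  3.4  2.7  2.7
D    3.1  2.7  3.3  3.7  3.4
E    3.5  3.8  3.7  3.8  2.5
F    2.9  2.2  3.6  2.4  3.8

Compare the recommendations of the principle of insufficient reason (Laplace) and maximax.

Row averages: A=2.7, B=3.1, C=3.08, D=3.24, E=3.46, F=2.98
Highest average = 3.46 → E.
Row maxima: A=3.3, B=4.0, C=3.5, D=3.7, E=3.8, F=3.8
Best best-case = 4.0 → B.

laplace → E; maximax → B (disagree)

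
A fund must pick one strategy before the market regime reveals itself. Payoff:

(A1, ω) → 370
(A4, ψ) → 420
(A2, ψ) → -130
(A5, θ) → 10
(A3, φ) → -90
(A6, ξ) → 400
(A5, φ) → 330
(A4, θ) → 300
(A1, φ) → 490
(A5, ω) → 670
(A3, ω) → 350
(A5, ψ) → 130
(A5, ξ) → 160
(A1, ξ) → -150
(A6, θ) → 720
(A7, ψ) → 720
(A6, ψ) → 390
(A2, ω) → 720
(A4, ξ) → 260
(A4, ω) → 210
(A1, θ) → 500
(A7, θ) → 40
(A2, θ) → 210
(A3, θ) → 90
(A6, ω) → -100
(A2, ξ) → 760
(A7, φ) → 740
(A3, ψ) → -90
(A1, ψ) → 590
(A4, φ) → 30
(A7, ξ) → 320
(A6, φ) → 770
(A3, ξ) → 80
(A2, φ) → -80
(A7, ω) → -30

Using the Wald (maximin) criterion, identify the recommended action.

A4

Row minima: A1=-150, A2=-130, A3=-90, A4=30, A5=10, A6=-100, A7=-30
Best worst-case = 30 → A4.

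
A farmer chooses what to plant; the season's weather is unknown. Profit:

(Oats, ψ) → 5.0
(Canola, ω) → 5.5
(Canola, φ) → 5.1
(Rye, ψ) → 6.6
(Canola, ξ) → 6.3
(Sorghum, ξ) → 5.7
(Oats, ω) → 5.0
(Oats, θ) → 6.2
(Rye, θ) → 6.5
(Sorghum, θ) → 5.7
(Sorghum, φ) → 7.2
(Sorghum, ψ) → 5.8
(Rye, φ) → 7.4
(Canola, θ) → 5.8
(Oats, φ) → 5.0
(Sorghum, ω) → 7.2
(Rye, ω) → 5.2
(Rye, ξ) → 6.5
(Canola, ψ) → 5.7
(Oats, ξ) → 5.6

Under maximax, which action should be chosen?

Row maxima: Canola=6.3, Rye=7.4, Sorghum=7.2, Oats=6.2
Best best-case = 7.4 → Rye.

Rye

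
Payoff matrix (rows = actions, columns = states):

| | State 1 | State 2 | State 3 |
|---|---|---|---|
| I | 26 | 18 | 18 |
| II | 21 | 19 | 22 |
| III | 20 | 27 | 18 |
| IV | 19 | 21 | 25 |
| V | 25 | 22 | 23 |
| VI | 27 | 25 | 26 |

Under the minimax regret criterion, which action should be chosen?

VI

Column bests: State 1=27, State 2=27, State 3=26.
I regrets: 1, 9, 8 → max 9
II regrets: 6, 8, 4 → max 8
III regrets: 7, 0, 8 → max 8
IV regrets: 8, 6, 1 → max 8
V regrets: 2, 5, 3 → max 5
VI regrets: 0, 2, 0 → max 2
Smallest max regret = 2 → VI.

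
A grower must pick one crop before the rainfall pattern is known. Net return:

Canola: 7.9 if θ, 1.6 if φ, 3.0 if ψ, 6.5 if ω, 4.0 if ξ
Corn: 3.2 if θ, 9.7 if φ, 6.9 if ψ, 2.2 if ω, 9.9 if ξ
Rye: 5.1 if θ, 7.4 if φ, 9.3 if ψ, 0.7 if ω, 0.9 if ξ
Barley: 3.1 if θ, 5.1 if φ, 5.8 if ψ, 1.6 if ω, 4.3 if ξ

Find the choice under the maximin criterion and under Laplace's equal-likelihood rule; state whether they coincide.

maximin → Corn; laplace → Corn (agree)

Row minima: Canola=1.6, Corn=2.2, Rye=0.7, Barley=1.6
Best worst-case = 2.2 → Corn.
Row averages: Canola=4.6, Corn=6.38, Rye=4.68, Barley=3.98
Highest average = 6.38 → Corn.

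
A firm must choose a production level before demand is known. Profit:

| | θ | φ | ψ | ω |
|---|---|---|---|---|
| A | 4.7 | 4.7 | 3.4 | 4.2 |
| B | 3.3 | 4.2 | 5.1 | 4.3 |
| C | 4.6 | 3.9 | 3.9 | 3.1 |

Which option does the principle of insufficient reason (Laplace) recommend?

Row averages: A=4.25, B=4.225, C=3.875
Highest average = 4.25 → A.

A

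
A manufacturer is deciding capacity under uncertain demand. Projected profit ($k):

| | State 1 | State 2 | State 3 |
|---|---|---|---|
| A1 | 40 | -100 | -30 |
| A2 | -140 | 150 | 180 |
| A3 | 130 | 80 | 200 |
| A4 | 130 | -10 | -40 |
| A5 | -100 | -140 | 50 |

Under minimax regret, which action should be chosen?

A3

Column bests: State 1=130, State 2=150, State 3=200.
A1 regrets: 90, 250, 230 → max 250
A2 regrets: 270, 0, 20 → max 270
A3 regrets: 0, 70, 0 → max 70
A4 regrets: 0, 160, 240 → max 240
A5 regrets: 230, 290, 150 → max 290
Smallest max regret = 70 → A3.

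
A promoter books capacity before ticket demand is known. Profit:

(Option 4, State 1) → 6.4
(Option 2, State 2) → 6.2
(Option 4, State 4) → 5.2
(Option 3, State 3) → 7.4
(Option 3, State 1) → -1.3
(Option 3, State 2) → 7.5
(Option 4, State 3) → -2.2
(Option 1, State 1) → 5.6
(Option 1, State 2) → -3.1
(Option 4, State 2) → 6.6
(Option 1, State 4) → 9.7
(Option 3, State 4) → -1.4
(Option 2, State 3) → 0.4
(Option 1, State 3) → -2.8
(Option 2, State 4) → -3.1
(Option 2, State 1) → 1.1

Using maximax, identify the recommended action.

Row maxima: Option 1=9.7, Option 2=6.2, Option 3=7.5, Option 4=6.6
Best best-case = 9.7 → Option 1.

Option 1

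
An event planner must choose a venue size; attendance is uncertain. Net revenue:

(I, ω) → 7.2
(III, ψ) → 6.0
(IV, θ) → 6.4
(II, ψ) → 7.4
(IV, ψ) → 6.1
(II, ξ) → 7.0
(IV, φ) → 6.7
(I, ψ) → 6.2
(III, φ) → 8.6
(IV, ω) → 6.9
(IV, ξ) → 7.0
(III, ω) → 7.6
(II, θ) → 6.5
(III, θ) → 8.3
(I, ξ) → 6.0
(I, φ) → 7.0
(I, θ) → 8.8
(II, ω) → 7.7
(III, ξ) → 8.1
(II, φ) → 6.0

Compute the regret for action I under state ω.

0.5

Best payoff under ω is 7.7.
Regret = 7.7 − 7.2 = 0.5.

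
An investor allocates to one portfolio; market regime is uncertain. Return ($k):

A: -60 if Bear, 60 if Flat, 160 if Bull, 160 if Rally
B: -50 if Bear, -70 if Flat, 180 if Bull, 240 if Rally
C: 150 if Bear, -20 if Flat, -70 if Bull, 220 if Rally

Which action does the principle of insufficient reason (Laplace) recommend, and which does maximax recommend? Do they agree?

laplace → A; maximax → B (disagree)

Row averages: A=80, B=75, C=70
Highest average = 80 → A.
Row maxima: A=160, B=240, C=220
Best best-case = 240 → B.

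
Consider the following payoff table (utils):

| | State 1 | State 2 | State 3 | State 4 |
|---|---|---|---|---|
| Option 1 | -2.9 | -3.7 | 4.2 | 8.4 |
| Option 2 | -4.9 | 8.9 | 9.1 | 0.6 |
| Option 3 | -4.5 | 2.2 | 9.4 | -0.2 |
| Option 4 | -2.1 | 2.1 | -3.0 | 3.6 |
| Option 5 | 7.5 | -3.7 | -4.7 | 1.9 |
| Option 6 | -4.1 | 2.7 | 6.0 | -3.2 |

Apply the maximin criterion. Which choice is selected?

Row minima: Option 1=-3.7, Option 2=-4.9, Option 3=-4.5, Option 4=-3.0, Option 5=-4.7, Option 6=-4.1
Best worst-case = -3.0 → Option 4.

Option 4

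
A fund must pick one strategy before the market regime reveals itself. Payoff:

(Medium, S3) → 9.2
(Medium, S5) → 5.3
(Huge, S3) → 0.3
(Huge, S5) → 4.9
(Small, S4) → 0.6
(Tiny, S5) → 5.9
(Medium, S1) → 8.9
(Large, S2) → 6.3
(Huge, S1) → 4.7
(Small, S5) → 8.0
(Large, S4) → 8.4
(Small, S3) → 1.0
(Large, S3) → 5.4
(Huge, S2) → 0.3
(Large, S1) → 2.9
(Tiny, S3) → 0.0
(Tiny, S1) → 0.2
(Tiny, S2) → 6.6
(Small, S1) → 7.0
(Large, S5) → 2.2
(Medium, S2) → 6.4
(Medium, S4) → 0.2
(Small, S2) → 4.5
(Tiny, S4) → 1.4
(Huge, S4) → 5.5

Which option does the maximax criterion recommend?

Medium

Row maxima: Tiny=6.6, Small=8.0, Medium=9.2, Large=8.4, Huge=5.5
Best best-case = 9.2 → Medium.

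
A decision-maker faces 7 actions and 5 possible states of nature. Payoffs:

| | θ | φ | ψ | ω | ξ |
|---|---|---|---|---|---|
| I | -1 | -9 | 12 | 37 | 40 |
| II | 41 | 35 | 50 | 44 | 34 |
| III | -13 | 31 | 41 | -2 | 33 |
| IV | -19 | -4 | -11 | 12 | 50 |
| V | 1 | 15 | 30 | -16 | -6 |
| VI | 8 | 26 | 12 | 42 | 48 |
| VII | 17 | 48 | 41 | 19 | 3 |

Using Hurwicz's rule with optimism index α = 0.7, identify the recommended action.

II

I: 0.7·40 + 0.3·(-9) = 25.3
II: 0.7·50 + 0.3·34 = 45.2
III: 0.7·41 + 0.3·(-13) = 24.8
IV: 0.7·50 + 0.3·(-19) = 29.3
V: 0.7·30 + 0.3·(-16) = 16.2
VI: 0.7·48 + 0.3·8 = 36
VII: 0.7·48 + 0.3·3 = 34.5
Highest Hurwicz score = 45.2 → II.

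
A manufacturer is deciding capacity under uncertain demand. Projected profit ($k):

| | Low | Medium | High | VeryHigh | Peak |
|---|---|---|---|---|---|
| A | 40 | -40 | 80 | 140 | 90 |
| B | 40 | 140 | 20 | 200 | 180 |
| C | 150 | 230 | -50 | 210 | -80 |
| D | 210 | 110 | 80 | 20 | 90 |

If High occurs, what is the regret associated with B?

60

Best payoff under High is 80.
Regret = 80 − 20 = 60.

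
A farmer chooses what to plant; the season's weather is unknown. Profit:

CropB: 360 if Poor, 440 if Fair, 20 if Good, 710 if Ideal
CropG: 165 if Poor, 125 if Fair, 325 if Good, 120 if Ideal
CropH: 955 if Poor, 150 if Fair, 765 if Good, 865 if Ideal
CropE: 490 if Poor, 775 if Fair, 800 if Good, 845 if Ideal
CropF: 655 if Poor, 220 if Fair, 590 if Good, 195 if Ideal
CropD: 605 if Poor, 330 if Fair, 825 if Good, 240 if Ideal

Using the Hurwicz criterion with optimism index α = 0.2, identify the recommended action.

CropE

CropB: 0.2·710 + 0.8·20 = 158
CropG: 0.2·325 + 0.8·120 = 161
CropH: 0.2·955 + 0.8·150 = 311
CropE: 0.2·845 + 0.8·490 = 561
CropF: 0.2·655 + 0.8·195 = 287
CropD: 0.2·825 + 0.8·240 = 357
Highest Hurwicz score = 561 → CropE.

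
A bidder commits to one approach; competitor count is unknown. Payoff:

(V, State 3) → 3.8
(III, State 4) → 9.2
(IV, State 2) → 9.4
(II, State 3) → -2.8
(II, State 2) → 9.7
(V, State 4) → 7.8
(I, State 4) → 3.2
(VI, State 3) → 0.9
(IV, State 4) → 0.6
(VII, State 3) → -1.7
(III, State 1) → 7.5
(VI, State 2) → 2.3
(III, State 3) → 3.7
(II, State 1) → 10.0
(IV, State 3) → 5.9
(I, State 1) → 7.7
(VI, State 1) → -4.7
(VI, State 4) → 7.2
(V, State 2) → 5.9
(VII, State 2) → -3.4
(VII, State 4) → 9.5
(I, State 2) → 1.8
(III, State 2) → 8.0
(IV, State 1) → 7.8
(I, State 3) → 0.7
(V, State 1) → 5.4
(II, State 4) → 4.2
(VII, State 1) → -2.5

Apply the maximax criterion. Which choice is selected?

Row maxima: I=7.7, II=10.0, III=9.2, IV=9.4, V=7.8, VI=7.2, VII=9.5
Best best-case = 10.0 → II.

II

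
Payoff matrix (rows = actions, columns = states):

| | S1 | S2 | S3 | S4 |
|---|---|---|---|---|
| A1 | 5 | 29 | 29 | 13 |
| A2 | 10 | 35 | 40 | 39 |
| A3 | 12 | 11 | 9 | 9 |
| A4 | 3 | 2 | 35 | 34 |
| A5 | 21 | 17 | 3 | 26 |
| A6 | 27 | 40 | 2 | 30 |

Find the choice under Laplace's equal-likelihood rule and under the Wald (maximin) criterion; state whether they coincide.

laplace → A2; maximin → A2 (agree)

Row averages: A1=19, A2=31, A3=10.25, A4=18.5, A5=16.75, A6=24.75
Highest average = 31 → A2.
Row minima: A1=5, A2=10, A3=9, A4=2, A5=3, A6=2
Best worst-case = 10 → A2.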